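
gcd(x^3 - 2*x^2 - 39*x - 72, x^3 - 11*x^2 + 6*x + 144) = x^2 - 5*x - 24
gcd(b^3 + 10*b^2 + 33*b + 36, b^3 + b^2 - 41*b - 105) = b + 3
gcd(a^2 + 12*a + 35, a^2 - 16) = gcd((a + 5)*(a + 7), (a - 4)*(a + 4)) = 1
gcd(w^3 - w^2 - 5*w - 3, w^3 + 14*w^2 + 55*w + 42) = w + 1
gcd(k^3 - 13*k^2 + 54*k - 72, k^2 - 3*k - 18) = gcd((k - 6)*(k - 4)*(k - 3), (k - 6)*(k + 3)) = k - 6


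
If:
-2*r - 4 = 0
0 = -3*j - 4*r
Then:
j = 8/3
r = -2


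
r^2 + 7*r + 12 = (r + 3)*(r + 4)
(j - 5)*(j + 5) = j^2 - 25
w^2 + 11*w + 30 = (w + 5)*(w + 6)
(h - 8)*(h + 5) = h^2 - 3*h - 40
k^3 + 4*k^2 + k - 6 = (k - 1)*(k + 2)*(k + 3)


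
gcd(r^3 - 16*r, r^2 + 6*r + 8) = r + 4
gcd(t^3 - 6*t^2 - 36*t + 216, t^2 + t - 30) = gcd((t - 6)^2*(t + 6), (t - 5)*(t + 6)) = t + 6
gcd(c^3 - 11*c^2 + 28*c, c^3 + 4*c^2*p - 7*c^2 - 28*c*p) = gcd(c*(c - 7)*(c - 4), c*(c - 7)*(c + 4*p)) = c^2 - 7*c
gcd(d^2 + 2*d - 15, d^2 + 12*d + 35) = d + 5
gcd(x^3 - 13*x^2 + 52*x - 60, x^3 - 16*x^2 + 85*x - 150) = x^2 - 11*x + 30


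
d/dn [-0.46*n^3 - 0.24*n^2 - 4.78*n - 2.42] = -1.38*n^2 - 0.48*n - 4.78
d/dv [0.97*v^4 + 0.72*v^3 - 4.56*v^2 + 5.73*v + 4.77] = 3.88*v^3 + 2.16*v^2 - 9.12*v + 5.73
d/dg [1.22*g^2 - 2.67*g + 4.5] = 2.44*g - 2.67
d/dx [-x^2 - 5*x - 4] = -2*x - 5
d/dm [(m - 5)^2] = 2*m - 10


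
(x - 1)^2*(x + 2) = x^3 - 3*x + 2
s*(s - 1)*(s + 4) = s^3 + 3*s^2 - 4*s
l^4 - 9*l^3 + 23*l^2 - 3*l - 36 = (l - 4)*(l - 3)^2*(l + 1)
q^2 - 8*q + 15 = (q - 5)*(q - 3)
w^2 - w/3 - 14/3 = (w - 7/3)*(w + 2)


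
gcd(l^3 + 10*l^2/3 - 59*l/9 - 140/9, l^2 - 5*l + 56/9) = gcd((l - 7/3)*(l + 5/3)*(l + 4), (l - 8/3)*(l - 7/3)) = l - 7/3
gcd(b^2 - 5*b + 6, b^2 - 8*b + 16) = 1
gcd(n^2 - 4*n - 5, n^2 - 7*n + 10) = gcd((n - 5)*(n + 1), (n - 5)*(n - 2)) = n - 5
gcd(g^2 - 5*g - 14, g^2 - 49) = g - 7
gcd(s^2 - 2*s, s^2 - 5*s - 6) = 1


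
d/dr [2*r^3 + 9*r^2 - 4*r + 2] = 6*r^2 + 18*r - 4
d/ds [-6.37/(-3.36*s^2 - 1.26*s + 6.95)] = (-42.8064*s - 8.0262)/(3.36*s^2 + 1.26*s - 6.95)^2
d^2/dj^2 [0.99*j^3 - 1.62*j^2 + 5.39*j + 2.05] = 5.94*j - 3.24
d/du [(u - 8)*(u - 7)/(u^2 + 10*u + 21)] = 5*(5*u^2 - 14*u - 175)/(u^4 + 20*u^3 + 142*u^2 + 420*u + 441)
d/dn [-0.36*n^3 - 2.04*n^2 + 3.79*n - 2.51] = -1.08*n^2 - 4.08*n + 3.79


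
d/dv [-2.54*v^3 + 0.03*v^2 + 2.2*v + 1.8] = -7.62*v^2 + 0.06*v + 2.2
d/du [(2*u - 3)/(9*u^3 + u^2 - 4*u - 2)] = (18*u^3 + 2*u^2 - 8*u - (2*u - 3)*(27*u^2 + 2*u - 4) - 4)/(9*u^3 + u^2 - 4*u - 2)^2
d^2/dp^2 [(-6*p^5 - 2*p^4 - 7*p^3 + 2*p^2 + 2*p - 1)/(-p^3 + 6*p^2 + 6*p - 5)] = 4*(3*p^9 - 54*p^8 + 270*p^7 + 956*p^6 - 9*p^5 - 1434*p^4 + 746*p^3 - 180*p^2 + 219*p - 22)/(p^9 - 18*p^8 + 90*p^7 + 15*p^6 - 720*p^5 - 288*p^4 + 939*p^3 + 90*p^2 - 450*p + 125)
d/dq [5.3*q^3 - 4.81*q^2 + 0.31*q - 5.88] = 15.9*q^2 - 9.62*q + 0.31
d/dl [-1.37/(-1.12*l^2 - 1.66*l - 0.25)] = (-3.0688*l - 2.2742)/(1.12*l^2 + 1.66*l + 0.25)^2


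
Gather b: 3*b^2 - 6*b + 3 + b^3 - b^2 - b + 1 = b^3 + 2*b^2 - 7*b + 4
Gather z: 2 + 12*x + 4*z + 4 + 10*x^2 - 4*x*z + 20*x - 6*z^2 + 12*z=10*x^2 + 32*x - 6*z^2 + z*(16 - 4*x) + 6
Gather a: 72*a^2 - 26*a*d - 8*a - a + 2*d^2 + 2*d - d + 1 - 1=72*a^2 + a*(-26*d - 9) + 2*d^2 + d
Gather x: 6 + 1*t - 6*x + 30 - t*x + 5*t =6*t + x*(-t - 6) + 36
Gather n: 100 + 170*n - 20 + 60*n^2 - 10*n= 60*n^2 + 160*n + 80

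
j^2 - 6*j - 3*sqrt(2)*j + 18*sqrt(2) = (j - 6)*(j - 3*sqrt(2))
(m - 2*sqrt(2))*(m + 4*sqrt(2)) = m^2 + 2*sqrt(2)*m - 16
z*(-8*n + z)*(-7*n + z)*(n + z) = 56*n^3*z + 41*n^2*z^2 - 14*n*z^3 + z^4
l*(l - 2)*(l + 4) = l^3 + 2*l^2 - 8*l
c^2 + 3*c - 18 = (c - 3)*(c + 6)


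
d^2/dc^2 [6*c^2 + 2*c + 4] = 12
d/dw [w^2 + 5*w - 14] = 2*w + 5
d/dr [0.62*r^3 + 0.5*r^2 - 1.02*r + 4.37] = 1.86*r^2 + 1.0*r - 1.02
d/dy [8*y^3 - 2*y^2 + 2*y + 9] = 24*y^2 - 4*y + 2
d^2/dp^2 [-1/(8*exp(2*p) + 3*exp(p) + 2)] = (-2*(16*exp(p) + 3)^2*exp(p) + (32*exp(p) + 3)*(8*exp(2*p) + 3*exp(p) + 2))*exp(p)/(8*exp(2*p) + 3*exp(p) + 2)^3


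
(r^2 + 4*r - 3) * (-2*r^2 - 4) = -2*r^4 - 8*r^3 + 2*r^2 - 16*r + 12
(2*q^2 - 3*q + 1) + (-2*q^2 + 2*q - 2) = -q - 1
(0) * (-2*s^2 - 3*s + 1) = 0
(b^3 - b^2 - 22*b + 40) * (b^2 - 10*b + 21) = b^5 - 11*b^4 + 9*b^3 + 239*b^2 - 862*b + 840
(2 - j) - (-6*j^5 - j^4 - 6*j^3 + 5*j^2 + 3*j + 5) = 6*j^5 + j^4 + 6*j^3 - 5*j^2 - 4*j - 3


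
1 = 1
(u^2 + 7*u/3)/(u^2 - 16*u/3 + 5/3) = u*(3*u + 7)/(3*u^2 - 16*u + 5)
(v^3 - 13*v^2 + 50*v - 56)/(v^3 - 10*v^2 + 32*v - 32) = (v - 7)/(v - 4)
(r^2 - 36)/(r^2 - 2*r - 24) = (r + 6)/(r + 4)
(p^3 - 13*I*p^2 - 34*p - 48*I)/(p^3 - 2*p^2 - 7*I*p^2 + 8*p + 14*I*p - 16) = (p - 6*I)/(p - 2)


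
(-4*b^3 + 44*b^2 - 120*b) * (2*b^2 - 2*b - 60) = -8*b^5 + 96*b^4 - 88*b^3 - 2400*b^2 + 7200*b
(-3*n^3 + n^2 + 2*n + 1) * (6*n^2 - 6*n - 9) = -18*n^5 + 24*n^4 + 33*n^3 - 15*n^2 - 24*n - 9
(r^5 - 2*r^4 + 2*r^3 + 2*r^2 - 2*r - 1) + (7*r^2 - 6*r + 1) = r^5 - 2*r^4 + 2*r^3 + 9*r^2 - 8*r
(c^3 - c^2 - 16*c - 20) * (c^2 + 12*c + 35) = c^5 + 11*c^4 + 7*c^3 - 247*c^2 - 800*c - 700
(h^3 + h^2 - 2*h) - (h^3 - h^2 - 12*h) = 2*h^2 + 10*h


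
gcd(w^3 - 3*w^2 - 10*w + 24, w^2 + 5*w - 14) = w - 2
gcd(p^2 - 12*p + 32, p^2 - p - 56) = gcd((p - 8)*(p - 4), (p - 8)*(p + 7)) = p - 8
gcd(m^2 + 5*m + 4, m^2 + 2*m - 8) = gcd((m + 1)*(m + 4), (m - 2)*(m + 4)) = m + 4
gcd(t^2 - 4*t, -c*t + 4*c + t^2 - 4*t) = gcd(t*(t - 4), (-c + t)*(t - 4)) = t - 4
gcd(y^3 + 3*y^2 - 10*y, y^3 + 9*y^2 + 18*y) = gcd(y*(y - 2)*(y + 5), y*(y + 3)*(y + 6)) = y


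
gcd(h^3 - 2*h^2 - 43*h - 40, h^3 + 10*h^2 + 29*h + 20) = h^2 + 6*h + 5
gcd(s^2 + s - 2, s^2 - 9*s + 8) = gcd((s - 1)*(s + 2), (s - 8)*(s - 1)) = s - 1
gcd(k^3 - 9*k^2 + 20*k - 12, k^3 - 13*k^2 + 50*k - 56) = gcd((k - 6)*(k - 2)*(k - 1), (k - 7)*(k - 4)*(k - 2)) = k - 2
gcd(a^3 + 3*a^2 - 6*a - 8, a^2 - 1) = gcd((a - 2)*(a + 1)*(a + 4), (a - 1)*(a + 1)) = a + 1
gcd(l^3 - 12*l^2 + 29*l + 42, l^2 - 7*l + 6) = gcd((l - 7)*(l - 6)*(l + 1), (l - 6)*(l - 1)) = l - 6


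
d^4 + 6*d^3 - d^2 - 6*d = d*(d - 1)*(d + 1)*(d + 6)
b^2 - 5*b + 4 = (b - 4)*(b - 1)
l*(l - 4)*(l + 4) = l^3 - 16*l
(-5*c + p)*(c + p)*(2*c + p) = -10*c^3 - 13*c^2*p - 2*c*p^2 + p^3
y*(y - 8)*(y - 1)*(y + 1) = y^4 - 8*y^3 - y^2 + 8*y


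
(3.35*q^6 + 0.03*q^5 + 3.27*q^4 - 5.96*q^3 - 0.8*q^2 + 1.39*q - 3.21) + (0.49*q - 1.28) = 3.35*q^6 + 0.03*q^5 + 3.27*q^4 - 5.96*q^3 - 0.8*q^2 + 1.88*q - 4.49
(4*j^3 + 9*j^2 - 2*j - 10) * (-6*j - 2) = -24*j^4 - 62*j^3 - 6*j^2 + 64*j + 20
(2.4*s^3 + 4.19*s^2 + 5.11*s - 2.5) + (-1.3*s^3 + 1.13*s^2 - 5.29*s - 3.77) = 1.1*s^3 + 5.32*s^2 - 0.18*s - 6.27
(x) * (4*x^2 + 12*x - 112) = 4*x^3 + 12*x^2 - 112*x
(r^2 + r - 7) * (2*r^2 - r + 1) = 2*r^4 + r^3 - 14*r^2 + 8*r - 7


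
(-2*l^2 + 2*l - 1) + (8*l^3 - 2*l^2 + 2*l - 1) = 8*l^3 - 4*l^2 + 4*l - 2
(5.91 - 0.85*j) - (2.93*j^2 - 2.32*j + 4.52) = -2.93*j^2 + 1.47*j + 1.39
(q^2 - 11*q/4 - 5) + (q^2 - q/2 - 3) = 2*q^2 - 13*q/4 - 8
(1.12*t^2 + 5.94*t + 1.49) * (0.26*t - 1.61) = 0.2912*t^3 - 0.2588*t^2 - 9.176*t - 2.3989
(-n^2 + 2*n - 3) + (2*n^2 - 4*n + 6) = n^2 - 2*n + 3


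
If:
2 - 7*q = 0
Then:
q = 2/7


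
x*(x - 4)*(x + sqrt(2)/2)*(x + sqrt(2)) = x^4 - 4*x^3 + 3*sqrt(2)*x^3/2 - 6*sqrt(2)*x^2 + x^2 - 4*x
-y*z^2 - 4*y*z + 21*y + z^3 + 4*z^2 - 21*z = (-y + z)*(z - 3)*(z + 7)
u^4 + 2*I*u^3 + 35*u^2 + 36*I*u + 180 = (u - 5*I)*(u - 2*I)*(u + 3*I)*(u + 6*I)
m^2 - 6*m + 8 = (m - 4)*(m - 2)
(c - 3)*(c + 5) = c^2 + 2*c - 15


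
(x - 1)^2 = x^2 - 2*x + 1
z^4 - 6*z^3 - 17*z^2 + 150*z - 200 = (z - 5)*(z - 4)*(z - 2)*(z + 5)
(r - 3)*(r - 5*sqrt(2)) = r^2 - 5*sqrt(2)*r - 3*r + 15*sqrt(2)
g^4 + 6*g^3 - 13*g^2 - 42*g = g*(g - 3)*(g + 2)*(g + 7)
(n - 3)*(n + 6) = n^2 + 3*n - 18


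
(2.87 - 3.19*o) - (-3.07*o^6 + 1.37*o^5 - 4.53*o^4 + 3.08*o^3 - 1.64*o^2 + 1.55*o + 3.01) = 3.07*o^6 - 1.37*o^5 + 4.53*o^4 - 3.08*o^3 + 1.64*o^2 - 4.74*o - 0.14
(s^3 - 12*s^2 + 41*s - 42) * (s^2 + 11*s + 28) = s^5 - s^4 - 63*s^3 + 73*s^2 + 686*s - 1176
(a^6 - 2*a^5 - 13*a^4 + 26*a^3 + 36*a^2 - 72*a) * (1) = a^6 - 2*a^5 - 13*a^4 + 26*a^3 + 36*a^2 - 72*a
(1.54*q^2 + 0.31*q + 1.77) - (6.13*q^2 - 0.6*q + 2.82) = -4.59*q^2 + 0.91*q - 1.05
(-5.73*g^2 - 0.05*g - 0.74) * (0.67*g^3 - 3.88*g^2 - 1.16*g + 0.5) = -3.8391*g^5 + 22.1989*g^4 + 6.345*g^3 + 0.0641999999999998*g^2 + 0.8334*g - 0.37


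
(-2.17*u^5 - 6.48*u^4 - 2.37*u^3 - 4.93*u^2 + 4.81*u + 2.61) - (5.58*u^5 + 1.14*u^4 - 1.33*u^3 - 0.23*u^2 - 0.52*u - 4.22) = -7.75*u^5 - 7.62*u^4 - 1.04*u^3 - 4.7*u^2 + 5.33*u + 6.83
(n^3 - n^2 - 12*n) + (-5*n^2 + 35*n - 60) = n^3 - 6*n^2 + 23*n - 60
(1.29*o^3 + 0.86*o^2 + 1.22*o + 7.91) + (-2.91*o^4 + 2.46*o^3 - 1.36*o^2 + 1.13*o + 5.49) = -2.91*o^4 + 3.75*o^3 - 0.5*o^2 + 2.35*o + 13.4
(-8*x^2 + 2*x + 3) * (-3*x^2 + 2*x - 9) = 24*x^4 - 22*x^3 + 67*x^2 - 12*x - 27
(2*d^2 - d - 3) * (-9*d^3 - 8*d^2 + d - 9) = -18*d^5 - 7*d^4 + 37*d^3 + 5*d^2 + 6*d + 27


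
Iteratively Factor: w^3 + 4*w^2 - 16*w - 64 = (w - 4)*(w^2 + 8*w + 16) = (w - 4)*(w + 4)*(w + 4)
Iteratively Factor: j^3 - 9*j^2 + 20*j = (j - 5)*(j^2 - 4*j) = (j - 5)*(j - 4)*(j)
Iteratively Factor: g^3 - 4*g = (g)*(g^2 - 4) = g*(g - 2)*(g + 2)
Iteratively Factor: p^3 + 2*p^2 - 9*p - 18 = (p + 2)*(p^2 - 9) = (p + 2)*(p + 3)*(p - 3)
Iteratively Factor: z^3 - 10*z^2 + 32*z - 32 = (z - 4)*(z^2 - 6*z + 8) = (z - 4)*(z - 2)*(z - 4)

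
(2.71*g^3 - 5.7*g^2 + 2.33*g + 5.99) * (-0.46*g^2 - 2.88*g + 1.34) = -1.2466*g^5 - 5.1828*g^4 + 18.9756*g^3 - 17.1038*g^2 - 14.129*g + 8.0266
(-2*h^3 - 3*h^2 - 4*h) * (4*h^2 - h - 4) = -8*h^5 - 10*h^4 - 5*h^3 + 16*h^2 + 16*h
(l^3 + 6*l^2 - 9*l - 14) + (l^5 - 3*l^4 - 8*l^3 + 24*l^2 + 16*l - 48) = l^5 - 3*l^4 - 7*l^3 + 30*l^2 + 7*l - 62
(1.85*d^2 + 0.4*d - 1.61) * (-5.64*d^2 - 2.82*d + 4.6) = -10.434*d^4 - 7.473*d^3 + 16.4624*d^2 + 6.3802*d - 7.406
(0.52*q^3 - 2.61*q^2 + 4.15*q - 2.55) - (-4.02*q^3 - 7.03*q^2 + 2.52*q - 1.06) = 4.54*q^3 + 4.42*q^2 + 1.63*q - 1.49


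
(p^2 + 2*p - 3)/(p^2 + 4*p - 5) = (p + 3)/(p + 5)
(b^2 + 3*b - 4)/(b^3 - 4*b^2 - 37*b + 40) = (b + 4)/(b^2 - 3*b - 40)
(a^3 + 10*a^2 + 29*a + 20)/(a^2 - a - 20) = (a^2 + 6*a + 5)/(a - 5)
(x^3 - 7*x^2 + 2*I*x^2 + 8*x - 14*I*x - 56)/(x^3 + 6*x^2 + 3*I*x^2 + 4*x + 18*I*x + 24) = (x^2 - x*(7 + 2*I) + 14*I)/(x^2 + x*(6 - I) - 6*I)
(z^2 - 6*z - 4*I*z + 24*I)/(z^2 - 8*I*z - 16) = (z - 6)/(z - 4*I)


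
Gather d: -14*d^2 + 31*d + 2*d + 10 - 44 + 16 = -14*d^2 + 33*d - 18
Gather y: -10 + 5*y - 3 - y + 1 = 4*y - 12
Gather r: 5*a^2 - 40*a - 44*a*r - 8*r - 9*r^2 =5*a^2 - 40*a - 9*r^2 + r*(-44*a - 8)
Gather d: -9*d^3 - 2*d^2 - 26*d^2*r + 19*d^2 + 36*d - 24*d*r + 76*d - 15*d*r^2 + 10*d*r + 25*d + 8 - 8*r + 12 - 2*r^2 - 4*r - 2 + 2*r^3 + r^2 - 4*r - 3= -9*d^3 + d^2*(17 - 26*r) + d*(-15*r^2 - 14*r + 137) + 2*r^3 - r^2 - 16*r + 15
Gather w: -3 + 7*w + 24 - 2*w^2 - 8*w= -2*w^2 - w + 21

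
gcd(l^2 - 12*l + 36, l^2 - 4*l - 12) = l - 6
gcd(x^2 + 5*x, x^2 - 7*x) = x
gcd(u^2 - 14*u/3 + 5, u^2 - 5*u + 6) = u - 3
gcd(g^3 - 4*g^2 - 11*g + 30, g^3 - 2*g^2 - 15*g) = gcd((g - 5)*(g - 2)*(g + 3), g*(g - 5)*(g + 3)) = g^2 - 2*g - 15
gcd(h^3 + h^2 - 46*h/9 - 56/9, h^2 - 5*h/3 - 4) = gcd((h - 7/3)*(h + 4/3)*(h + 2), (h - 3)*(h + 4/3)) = h + 4/3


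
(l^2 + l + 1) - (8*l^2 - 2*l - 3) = -7*l^2 + 3*l + 4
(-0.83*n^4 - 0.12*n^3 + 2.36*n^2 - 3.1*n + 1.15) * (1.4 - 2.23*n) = 1.8509*n^5 - 0.8944*n^4 - 5.4308*n^3 + 10.217*n^2 - 6.9045*n + 1.61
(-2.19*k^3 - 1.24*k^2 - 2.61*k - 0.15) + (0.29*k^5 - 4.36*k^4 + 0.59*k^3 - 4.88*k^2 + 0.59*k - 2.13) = 0.29*k^5 - 4.36*k^4 - 1.6*k^3 - 6.12*k^2 - 2.02*k - 2.28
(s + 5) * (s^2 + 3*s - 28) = s^3 + 8*s^2 - 13*s - 140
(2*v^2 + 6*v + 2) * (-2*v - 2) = -4*v^3 - 16*v^2 - 16*v - 4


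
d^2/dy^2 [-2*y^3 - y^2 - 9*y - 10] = -12*y - 2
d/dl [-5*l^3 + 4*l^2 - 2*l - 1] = -15*l^2 + 8*l - 2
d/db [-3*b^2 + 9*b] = 9 - 6*b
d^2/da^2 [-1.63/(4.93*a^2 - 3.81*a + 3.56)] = (79.233974*a^2 - 61.233558*a - 1.63*(9.86*a - 3.81)*(19.72*a - 7.62) + 57.215608)/(4.93*a^2 - 3.81*a + 3.56)^3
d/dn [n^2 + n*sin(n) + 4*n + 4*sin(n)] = n*cos(n) + 2*n + sin(n) + 4*cos(n) + 4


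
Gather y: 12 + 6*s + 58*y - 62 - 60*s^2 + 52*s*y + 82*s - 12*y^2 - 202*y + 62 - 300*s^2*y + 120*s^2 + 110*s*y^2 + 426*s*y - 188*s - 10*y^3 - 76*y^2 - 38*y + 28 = 60*s^2 - 100*s - 10*y^3 + y^2*(110*s - 88) + y*(-300*s^2 + 478*s - 182) + 40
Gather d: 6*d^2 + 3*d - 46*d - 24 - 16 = 6*d^2 - 43*d - 40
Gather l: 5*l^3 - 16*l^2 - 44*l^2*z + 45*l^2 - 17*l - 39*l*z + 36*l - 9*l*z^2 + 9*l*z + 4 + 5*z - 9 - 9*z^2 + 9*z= 5*l^3 + l^2*(29 - 44*z) + l*(-9*z^2 - 30*z + 19) - 9*z^2 + 14*z - 5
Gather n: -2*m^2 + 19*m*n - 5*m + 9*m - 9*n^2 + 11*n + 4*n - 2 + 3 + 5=-2*m^2 + 4*m - 9*n^2 + n*(19*m + 15) + 6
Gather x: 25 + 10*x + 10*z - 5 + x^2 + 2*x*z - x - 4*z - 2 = x^2 + x*(2*z + 9) + 6*z + 18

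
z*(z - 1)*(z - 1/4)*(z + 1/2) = z^4 - 3*z^3/4 - 3*z^2/8 + z/8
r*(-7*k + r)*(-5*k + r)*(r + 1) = 35*k^2*r^2 + 35*k^2*r - 12*k*r^3 - 12*k*r^2 + r^4 + r^3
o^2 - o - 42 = (o - 7)*(o + 6)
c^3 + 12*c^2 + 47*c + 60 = (c + 3)*(c + 4)*(c + 5)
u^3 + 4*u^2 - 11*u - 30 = (u - 3)*(u + 2)*(u + 5)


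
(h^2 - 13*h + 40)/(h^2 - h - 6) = (-h^2 + 13*h - 40)/(-h^2 + h + 6)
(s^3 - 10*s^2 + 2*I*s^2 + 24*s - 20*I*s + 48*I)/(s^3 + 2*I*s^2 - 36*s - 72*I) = (s - 4)/(s + 6)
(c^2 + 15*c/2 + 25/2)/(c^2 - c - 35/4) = 2*(c + 5)/(2*c - 7)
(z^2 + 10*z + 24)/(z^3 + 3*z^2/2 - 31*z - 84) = 2*(z + 6)/(2*z^2 - 5*z - 42)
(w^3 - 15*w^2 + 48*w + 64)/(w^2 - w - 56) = (w^2 - 7*w - 8)/(w + 7)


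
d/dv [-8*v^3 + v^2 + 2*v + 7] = -24*v^2 + 2*v + 2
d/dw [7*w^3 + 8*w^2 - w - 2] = 21*w^2 + 16*w - 1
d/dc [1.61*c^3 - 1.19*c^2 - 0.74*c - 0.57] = 4.83*c^2 - 2.38*c - 0.74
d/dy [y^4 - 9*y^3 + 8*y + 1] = 4*y^3 - 27*y^2 + 8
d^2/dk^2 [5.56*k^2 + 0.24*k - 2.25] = 11.1200000000000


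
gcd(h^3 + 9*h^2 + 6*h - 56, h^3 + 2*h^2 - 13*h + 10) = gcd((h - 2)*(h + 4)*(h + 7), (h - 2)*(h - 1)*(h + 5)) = h - 2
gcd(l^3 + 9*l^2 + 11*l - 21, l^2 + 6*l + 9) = l + 3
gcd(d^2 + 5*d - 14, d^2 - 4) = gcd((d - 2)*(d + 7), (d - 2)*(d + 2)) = d - 2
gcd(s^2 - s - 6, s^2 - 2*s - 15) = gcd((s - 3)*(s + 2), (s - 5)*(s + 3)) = 1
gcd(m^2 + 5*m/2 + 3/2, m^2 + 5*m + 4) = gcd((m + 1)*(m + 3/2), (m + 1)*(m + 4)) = m + 1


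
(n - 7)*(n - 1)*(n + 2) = n^3 - 6*n^2 - 9*n + 14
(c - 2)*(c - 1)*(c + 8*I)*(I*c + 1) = I*c^4 - 7*c^3 - 3*I*c^3 + 21*c^2 + 10*I*c^2 - 14*c - 24*I*c + 16*I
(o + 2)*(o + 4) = o^2 + 6*o + 8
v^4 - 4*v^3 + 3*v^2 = v^2*(v - 3)*(v - 1)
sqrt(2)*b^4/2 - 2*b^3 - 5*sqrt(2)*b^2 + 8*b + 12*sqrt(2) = (b - 2)*(b - 3*sqrt(2))*(b + sqrt(2))*(sqrt(2)*b/2 + sqrt(2))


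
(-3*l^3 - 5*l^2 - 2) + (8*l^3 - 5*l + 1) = 5*l^3 - 5*l^2 - 5*l - 1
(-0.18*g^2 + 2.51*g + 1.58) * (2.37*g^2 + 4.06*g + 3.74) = -0.4266*g^4 + 5.2179*g^3 + 13.262*g^2 + 15.8022*g + 5.9092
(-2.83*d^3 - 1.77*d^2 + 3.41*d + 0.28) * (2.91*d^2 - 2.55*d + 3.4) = -8.2353*d^5 + 2.0658*d^4 + 4.8146*d^3 - 13.8987*d^2 + 10.88*d + 0.952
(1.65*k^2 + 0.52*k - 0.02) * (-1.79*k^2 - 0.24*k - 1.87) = -2.9535*k^4 - 1.3268*k^3 - 3.1745*k^2 - 0.9676*k + 0.0374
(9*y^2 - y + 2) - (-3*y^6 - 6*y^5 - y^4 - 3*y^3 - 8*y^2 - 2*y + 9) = 3*y^6 + 6*y^5 + y^4 + 3*y^3 + 17*y^2 + y - 7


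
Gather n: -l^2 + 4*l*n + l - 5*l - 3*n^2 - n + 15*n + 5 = -l^2 - 4*l - 3*n^2 + n*(4*l + 14) + 5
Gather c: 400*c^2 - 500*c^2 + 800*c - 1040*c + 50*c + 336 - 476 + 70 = -100*c^2 - 190*c - 70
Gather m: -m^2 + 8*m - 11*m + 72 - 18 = -m^2 - 3*m + 54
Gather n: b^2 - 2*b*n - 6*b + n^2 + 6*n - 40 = b^2 - 6*b + n^2 + n*(6 - 2*b) - 40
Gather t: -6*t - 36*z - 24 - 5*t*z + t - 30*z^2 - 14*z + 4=t*(-5*z - 5) - 30*z^2 - 50*z - 20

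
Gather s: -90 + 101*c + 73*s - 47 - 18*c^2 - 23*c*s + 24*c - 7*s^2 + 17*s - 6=-18*c^2 + 125*c - 7*s^2 + s*(90 - 23*c) - 143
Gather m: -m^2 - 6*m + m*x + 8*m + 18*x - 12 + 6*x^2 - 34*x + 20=-m^2 + m*(x + 2) + 6*x^2 - 16*x + 8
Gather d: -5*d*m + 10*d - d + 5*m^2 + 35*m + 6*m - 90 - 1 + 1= d*(9 - 5*m) + 5*m^2 + 41*m - 90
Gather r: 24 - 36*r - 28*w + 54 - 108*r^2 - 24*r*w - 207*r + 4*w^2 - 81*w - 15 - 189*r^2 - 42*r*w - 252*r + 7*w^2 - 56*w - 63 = -297*r^2 + r*(-66*w - 495) + 11*w^2 - 165*w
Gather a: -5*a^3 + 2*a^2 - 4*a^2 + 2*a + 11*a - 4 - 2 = -5*a^3 - 2*a^2 + 13*a - 6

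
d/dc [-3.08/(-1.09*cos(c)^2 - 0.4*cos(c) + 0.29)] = (6.7144*cos(c) + 1.232)*sin(c)/(1.09*cos(c)^2 + 0.4*cos(c) - 0.29)^2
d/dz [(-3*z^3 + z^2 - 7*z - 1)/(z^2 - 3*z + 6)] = (-3*z^4 + 18*z^3 - 50*z^2 + 14*z - 45)/(z^4 - 6*z^3 + 21*z^2 - 36*z + 36)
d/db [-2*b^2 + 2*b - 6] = 2 - 4*b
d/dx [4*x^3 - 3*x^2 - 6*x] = 12*x^2 - 6*x - 6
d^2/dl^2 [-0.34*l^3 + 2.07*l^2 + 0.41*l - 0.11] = 4.14 - 2.04*l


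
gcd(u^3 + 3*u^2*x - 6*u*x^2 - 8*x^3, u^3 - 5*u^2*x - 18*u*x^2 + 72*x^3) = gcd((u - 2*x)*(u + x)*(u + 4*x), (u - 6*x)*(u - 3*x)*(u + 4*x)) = u + 4*x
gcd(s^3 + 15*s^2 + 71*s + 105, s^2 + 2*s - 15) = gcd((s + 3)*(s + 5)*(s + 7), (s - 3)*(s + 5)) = s + 5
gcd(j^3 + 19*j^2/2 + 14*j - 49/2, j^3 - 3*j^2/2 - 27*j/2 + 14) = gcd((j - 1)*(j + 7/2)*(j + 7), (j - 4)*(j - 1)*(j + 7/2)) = j^2 + 5*j/2 - 7/2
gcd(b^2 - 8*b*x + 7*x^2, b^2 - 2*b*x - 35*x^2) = -b + 7*x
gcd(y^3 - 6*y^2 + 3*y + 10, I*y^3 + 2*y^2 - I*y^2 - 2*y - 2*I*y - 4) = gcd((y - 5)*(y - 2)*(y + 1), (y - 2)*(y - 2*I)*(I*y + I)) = y^2 - y - 2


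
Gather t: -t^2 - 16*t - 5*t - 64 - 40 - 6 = -t^2 - 21*t - 110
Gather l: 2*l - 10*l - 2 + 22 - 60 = -8*l - 40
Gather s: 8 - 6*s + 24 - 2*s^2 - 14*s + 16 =-2*s^2 - 20*s + 48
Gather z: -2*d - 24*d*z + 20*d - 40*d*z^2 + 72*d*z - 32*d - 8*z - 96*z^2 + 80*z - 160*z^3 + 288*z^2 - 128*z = -14*d - 160*z^3 + z^2*(192 - 40*d) + z*(48*d - 56)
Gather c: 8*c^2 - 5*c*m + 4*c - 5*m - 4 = 8*c^2 + c*(4 - 5*m) - 5*m - 4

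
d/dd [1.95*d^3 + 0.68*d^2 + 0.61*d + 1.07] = 5.85*d^2 + 1.36*d + 0.61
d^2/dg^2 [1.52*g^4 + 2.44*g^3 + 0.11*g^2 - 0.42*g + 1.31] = 18.24*g^2 + 14.64*g + 0.22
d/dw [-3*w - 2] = -3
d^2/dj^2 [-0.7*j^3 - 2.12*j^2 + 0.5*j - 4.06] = -4.2*j - 4.24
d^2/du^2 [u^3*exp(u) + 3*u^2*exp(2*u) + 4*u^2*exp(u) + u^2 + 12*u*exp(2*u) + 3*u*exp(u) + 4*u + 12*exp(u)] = u^3*exp(u) + 12*u^2*exp(2*u) + 10*u^2*exp(u) + 72*u*exp(2*u) + 25*u*exp(u) + 54*exp(2*u) + 26*exp(u) + 2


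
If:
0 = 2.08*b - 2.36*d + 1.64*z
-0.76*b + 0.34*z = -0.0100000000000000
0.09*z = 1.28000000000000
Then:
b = 6.38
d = 15.50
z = 14.22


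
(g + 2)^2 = g^2 + 4*g + 4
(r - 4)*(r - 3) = r^2 - 7*r + 12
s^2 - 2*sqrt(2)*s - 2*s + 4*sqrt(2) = (s - 2)*(s - 2*sqrt(2))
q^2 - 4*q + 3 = (q - 3)*(q - 1)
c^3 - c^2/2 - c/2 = c*(c - 1)*(c + 1/2)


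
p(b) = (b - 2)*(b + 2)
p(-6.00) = 32.00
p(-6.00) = 32.00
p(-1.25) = -2.44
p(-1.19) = -2.58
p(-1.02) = -2.96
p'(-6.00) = -12.00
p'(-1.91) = -3.82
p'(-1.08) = -2.16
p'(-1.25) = -2.50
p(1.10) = -2.79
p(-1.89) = -0.43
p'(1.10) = 2.20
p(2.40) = 1.76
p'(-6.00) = -12.00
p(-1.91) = -0.35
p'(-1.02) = -2.04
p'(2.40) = 4.80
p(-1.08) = -2.83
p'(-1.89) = -3.78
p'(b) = 2*b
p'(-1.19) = -2.38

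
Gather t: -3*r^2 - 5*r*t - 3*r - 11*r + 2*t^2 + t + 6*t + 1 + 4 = -3*r^2 - 14*r + 2*t^2 + t*(7 - 5*r) + 5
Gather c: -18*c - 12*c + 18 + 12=30 - 30*c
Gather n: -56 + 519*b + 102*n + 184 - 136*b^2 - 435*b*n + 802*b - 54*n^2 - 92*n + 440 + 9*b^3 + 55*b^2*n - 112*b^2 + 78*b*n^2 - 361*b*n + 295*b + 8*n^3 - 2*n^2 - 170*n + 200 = 9*b^3 - 248*b^2 + 1616*b + 8*n^3 + n^2*(78*b - 56) + n*(55*b^2 - 796*b - 160) + 768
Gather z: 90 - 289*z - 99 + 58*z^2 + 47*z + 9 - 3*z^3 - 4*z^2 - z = -3*z^3 + 54*z^2 - 243*z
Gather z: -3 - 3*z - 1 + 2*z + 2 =-z - 2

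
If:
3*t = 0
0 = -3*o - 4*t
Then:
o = 0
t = 0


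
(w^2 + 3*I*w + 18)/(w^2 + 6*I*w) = (w - 3*I)/w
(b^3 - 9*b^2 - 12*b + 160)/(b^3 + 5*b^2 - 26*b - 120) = (b - 8)/(b + 6)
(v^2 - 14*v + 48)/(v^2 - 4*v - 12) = (v - 8)/(v + 2)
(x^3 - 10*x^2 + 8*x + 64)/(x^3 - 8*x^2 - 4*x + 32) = (x - 4)/(x - 2)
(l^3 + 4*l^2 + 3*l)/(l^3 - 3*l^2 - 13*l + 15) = l*(l + 1)/(l^2 - 6*l + 5)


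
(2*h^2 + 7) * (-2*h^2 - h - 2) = -4*h^4 - 2*h^3 - 18*h^2 - 7*h - 14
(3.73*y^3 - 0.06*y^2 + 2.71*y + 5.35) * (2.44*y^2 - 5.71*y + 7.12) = 9.1012*y^5 - 21.4447*y^4 + 33.5126*y^3 - 2.8473*y^2 - 11.2533*y + 38.092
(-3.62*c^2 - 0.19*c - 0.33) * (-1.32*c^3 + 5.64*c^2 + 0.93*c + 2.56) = 4.7784*c^5 - 20.166*c^4 - 4.0026*c^3 - 11.3051*c^2 - 0.7933*c - 0.8448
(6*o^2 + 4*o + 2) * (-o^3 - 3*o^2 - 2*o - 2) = -6*o^5 - 22*o^4 - 26*o^3 - 26*o^2 - 12*o - 4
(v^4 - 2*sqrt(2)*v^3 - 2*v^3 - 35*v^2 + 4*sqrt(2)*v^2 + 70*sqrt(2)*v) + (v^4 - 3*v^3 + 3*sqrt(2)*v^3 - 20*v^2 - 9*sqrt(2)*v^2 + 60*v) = 2*v^4 - 5*v^3 + sqrt(2)*v^3 - 55*v^2 - 5*sqrt(2)*v^2 + 60*v + 70*sqrt(2)*v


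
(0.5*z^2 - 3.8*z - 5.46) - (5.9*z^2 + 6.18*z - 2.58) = -5.4*z^2 - 9.98*z - 2.88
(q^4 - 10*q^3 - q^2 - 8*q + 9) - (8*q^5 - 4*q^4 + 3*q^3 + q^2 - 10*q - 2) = -8*q^5 + 5*q^4 - 13*q^3 - 2*q^2 + 2*q + 11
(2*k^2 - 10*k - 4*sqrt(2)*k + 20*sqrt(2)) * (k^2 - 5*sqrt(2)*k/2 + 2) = 2*k^4 - 9*sqrt(2)*k^3 - 10*k^3 + 24*k^2 + 45*sqrt(2)*k^2 - 120*k - 8*sqrt(2)*k + 40*sqrt(2)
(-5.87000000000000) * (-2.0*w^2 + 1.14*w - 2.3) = 11.74*w^2 - 6.6918*w + 13.501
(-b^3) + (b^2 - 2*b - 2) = -b^3 + b^2 - 2*b - 2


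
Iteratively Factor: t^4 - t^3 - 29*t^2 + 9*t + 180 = (t - 3)*(t^3 + 2*t^2 - 23*t - 60) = (t - 3)*(t + 3)*(t^2 - t - 20) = (t - 5)*(t - 3)*(t + 3)*(t + 4)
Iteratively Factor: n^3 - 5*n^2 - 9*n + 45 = (n - 3)*(n^2 - 2*n - 15) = (n - 5)*(n - 3)*(n + 3)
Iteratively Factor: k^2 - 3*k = (k - 3)*(k)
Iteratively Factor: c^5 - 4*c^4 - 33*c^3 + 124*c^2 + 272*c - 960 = (c + 4)*(c^4 - 8*c^3 - c^2 + 128*c - 240) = (c - 3)*(c + 4)*(c^3 - 5*c^2 - 16*c + 80) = (c - 3)*(c + 4)^2*(c^2 - 9*c + 20) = (c - 5)*(c - 3)*(c + 4)^2*(c - 4)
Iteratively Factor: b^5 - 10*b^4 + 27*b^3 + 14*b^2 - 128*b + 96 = (b - 3)*(b^4 - 7*b^3 + 6*b^2 + 32*b - 32) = (b - 3)*(b - 1)*(b^3 - 6*b^2 + 32) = (b - 4)*(b - 3)*(b - 1)*(b^2 - 2*b - 8) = (b - 4)^2*(b - 3)*(b - 1)*(b + 2)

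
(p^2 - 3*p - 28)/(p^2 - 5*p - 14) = (p + 4)/(p + 2)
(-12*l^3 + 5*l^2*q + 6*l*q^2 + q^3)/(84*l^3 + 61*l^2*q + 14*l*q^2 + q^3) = (-l + q)/(7*l + q)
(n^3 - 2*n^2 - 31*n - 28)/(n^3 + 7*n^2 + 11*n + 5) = (n^2 - 3*n - 28)/(n^2 + 6*n + 5)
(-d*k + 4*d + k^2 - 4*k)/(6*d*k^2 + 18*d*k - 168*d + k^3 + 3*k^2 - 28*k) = (-d + k)/(6*d*k + 42*d + k^2 + 7*k)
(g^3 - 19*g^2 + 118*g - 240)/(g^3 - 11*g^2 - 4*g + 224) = (g^2 - 11*g + 30)/(g^2 - 3*g - 28)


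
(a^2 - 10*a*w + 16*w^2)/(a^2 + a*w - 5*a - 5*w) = (a^2 - 10*a*w + 16*w^2)/(a^2 + a*w - 5*a - 5*w)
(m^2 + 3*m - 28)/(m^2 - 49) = (m - 4)/(m - 7)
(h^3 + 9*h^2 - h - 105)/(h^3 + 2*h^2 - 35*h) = (h^2 + 2*h - 15)/(h*(h - 5))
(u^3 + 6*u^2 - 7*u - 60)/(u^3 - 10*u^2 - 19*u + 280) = (u^2 + u - 12)/(u^2 - 15*u + 56)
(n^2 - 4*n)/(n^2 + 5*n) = (n - 4)/(n + 5)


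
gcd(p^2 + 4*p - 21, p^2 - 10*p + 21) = p - 3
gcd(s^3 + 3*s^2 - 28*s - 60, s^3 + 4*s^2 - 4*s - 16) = s + 2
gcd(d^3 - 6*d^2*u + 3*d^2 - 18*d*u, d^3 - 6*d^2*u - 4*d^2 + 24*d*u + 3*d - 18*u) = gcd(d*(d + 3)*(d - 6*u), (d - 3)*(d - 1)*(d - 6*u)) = -d + 6*u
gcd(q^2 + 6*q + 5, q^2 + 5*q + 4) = q + 1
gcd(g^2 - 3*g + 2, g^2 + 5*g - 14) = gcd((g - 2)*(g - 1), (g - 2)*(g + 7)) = g - 2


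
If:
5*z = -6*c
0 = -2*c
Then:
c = 0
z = 0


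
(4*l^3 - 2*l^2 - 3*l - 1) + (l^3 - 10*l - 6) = 5*l^3 - 2*l^2 - 13*l - 7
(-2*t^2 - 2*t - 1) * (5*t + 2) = -10*t^3 - 14*t^2 - 9*t - 2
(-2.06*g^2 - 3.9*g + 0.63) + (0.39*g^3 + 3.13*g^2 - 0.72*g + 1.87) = 0.39*g^3 + 1.07*g^2 - 4.62*g + 2.5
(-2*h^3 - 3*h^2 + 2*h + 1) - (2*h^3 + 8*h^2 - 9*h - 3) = -4*h^3 - 11*h^2 + 11*h + 4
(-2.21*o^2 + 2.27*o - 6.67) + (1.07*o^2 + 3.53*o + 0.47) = -1.14*o^2 + 5.8*o - 6.2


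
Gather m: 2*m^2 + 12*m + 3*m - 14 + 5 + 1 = 2*m^2 + 15*m - 8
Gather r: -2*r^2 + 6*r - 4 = -2*r^2 + 6*r - 4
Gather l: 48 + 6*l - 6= 6*l + 42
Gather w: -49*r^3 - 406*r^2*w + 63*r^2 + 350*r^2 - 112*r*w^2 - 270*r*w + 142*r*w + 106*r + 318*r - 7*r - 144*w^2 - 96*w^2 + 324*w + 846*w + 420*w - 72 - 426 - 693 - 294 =-49*r^3 + 413*r^2 + 417*r + w^2*(-112*r - 240) + w*(-406*r^2 - 128*r + 1590) - 1485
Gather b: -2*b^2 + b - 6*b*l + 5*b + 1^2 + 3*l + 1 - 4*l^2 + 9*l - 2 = -2*b^2 + b*(6 - 6*l) - 4*l^2 + 12*l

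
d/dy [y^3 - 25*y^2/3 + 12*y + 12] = 3*y^2 - 50*y/3 + 12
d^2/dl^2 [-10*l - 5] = 0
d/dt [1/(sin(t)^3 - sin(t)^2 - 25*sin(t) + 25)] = (-3*sin(t)^2 + 2*sin(t) + 25)*cos(t)/(sin(t)^3 - sin(t)^2 - 25*sin(t) + 25)^2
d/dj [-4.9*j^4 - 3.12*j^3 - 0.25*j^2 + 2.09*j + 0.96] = -19.6*j^3 - 9.36*j^2 - 0.5*j + 2.09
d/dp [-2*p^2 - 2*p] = -4*p - 2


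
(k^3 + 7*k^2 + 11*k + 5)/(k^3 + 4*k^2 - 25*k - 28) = (k^2 + 6*k + 5)/(k^2 + 3*k - 28)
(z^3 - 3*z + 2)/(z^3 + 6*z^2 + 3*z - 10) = (z - 1)/(z + 5)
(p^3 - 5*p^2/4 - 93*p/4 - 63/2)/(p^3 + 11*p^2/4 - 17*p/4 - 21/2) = (p - 6)/(p - 2)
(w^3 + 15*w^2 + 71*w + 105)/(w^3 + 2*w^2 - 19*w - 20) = (w^2 + 10*w + 21)/(w^2 - 3*w - 4)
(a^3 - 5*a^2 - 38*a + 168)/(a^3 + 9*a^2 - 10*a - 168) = (a - 7)/(a + 7)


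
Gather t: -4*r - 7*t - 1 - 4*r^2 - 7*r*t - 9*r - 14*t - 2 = -4*r^2 - 13*r + t*(-7*r - 21) - 3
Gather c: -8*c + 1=1 - 8*c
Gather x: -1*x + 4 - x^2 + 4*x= -x^2 + 3*x + 4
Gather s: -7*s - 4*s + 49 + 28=77 - 11*s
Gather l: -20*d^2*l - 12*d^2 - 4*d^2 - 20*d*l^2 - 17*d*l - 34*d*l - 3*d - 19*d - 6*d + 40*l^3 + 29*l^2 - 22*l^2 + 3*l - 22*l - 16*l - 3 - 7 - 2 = -16*d^2 - 28*d + 40*l^3 + l^2*(7 - 20*d) + l*(-20*d^2 - 51*d - 35) - 12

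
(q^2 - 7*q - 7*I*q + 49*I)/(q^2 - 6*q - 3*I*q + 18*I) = (q^2 - 7*q - 7*I*q + 49*I)/(q^2 - 6*q - 3*I*q + 18*I)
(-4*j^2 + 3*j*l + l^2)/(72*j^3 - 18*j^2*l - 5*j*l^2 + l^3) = (-j + l)/(18*j^2 - 9*j*l + l^2)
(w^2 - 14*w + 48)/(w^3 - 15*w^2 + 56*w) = (w - 6)/(w*(w - 7))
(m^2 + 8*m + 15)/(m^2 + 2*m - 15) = (m + 3)/(m - 3)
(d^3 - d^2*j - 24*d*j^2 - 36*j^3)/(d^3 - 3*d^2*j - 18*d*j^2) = (d + 2*j)/d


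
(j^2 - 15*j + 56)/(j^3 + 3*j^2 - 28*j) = (j^2 - 15*j + 56)/(j*(j^2 + 3*j - 28))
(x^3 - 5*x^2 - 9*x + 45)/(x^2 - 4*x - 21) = (x^2 - 8*x + 15)/(x - 7)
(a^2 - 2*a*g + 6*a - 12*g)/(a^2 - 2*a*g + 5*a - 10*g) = (a + 6)/(a + 5)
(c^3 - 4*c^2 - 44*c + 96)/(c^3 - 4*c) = (c^2 - 2*c - 48)/(c*(c + 2))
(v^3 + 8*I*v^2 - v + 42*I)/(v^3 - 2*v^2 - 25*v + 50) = (v^3 + 8*I*v^2 - v + 42*I)/(v^3 - 2*v^2 - 25*v + 50)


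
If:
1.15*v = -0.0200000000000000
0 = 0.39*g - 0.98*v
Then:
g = -0.04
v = -0.02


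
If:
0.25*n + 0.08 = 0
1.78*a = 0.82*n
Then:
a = -0.15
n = -0.32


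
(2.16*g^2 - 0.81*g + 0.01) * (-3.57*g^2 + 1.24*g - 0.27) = -7.7112*g^4 + 5.5701*g^3 - 1.6233*g^2 + 0.2311*g - 0.0027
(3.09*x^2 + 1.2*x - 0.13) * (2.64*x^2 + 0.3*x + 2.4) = 8.1576*x^4 + 4.095*x^3 + 7.4328*x^2 + 2.841*x - 0.312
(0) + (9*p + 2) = 9*p + 2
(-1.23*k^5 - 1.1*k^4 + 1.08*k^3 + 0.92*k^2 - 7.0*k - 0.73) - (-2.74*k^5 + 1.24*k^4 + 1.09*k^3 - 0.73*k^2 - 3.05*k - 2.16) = 1.51*k^5 - 2.34*k^4 - 0.01*k^3 + 1.65*k^2 - 3.95*k + 1.43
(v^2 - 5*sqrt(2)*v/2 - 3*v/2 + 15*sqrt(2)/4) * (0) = 0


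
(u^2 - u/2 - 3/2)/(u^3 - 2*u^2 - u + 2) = (u - 3/2)/(u^2 - 3*u + 2)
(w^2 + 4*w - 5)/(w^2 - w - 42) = (-w^2 - 4*w + 5)/(-w^2 + w + 42)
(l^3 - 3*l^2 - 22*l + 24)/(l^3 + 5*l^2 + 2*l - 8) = (l - 6)/(l + 2)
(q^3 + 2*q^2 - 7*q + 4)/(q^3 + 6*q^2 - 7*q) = (q^2 + 3*q - 4)/(q*(q + 7))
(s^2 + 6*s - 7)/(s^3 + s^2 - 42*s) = (s - 1)/(s*(s - 6))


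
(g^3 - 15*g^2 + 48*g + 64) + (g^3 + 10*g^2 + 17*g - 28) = 2*g^3 - 5*g^2 + 65*g + 36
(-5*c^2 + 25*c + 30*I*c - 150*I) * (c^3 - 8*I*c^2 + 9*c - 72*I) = -5*c^5 + 25*c^4 + 70*I*c^4 + 195*c^3 - 350*I*c^3 - 975*c^2 + 630*I*c^2 + 2160*c - 3150*I*c - 10800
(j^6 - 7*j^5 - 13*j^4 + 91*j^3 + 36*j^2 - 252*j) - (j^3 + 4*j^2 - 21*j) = j^6 - 7*j^5 - 13*j^4 + 90*j^3 + 32*j^2 - 231*j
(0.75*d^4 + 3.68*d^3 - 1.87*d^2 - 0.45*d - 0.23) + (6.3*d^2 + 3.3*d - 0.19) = 0.75*d^4 + 3.68*d^3 + 4.43*d^2 + 2.85*d - 0.42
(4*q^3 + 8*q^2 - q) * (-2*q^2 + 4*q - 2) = -8*q^5 + 26*q^3 - 20*q^2 + 2*q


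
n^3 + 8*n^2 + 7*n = n*(n + 1)*(n + 7)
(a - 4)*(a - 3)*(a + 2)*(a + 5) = a^4 - 27*a^2 + 14*a + 120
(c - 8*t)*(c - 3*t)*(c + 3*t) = c^3 - 8*c^2*t - 9*c*t^2 + 72*t^3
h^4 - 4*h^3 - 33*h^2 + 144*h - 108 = (h - 6)*(h - 3)*(h - 1)*(h + 6)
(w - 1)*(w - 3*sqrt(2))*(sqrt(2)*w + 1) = sqrt(2)*w^3 - 5*w^2 - sqrt(2)*w^2 - 3*sqrt(2)*w + 5*w + 3*sqrt(2)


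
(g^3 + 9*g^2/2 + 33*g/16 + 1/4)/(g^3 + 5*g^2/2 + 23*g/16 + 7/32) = 2*(4*g^2 + 17*g + 4)/(8*g^2 + 18*g + 7)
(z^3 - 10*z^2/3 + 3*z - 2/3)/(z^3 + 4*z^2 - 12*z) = (3*z^2 - 4*z + 1)/(3*z*(z + 6))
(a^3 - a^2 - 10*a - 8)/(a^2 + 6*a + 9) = (a^3 - a^2 - 10*a - 8)/(a^2 + 6*a + 9)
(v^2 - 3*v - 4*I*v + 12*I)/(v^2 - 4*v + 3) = (v - 4*I)/(v - 1)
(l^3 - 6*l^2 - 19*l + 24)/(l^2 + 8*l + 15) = (l^2 - 9*l + 8)/(l + 5)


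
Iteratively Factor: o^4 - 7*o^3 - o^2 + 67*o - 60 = (o + 3)*(o^3 - 10*o^2 + 29*o - 20) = (o - 5)*(o + 3)*(o^2 - 5*o + 4) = (o - 5)*(o - 1)*(o + 3)*(o - 4)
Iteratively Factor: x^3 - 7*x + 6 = (x + 3)*(x^2 - 3*x + 2) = (x - 1)*(x + 3)*(x - 2)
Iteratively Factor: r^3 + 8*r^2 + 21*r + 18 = (r + 3)*(r^2 + 5*r + 6) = (r + 3)^2*(r + 2)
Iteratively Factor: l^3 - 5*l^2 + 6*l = (l - 3)*(l^2 - 2*l) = l*(l - 3)*(l - 2)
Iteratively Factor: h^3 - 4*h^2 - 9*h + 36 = (h - 4)*(h^2 - 9) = (h - 4)*(h - 3)*(h + 3)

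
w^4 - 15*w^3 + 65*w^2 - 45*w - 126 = (w - 7)*(w - 6)*(w - 3)*(w + 1)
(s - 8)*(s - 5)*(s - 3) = s^3 - 16*s^2 + 79*s - 120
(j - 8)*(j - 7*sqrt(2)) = j^2 - 7*sqrt(2)*j - 8*j + 56*sqrt(2)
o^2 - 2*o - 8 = (o - 4)*(o + 2)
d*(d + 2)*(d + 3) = d^3 + 5*d^2 + 6*d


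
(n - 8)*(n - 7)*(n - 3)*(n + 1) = n^4 - 17*n^3 + 83*n^2 - 67*n - 168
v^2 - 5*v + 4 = (v - 4)*(v - 1)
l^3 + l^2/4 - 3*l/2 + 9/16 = (l - 3/4)*(l - 1/2)*(l + 3/2)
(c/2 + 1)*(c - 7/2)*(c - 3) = c^3/2 - 9*c^2/4 - 5*c/4 + 21/2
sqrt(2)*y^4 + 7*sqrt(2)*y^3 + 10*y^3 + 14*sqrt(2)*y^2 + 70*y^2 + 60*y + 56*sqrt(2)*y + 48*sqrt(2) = (y + 6)*(y + sqrt(2))*(y + 4*sqrt(2))*(sqrt(2)*y + sqrt(2))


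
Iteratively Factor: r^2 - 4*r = (r - 4)*(r)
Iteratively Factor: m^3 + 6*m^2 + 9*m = (m + 3)*(m^2 + 3*m) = (m + 3)^2*(m)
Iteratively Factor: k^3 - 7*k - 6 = (k + 1)*(k^2 - k - 6) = (k + 1)*(k + 2)*(k - 3)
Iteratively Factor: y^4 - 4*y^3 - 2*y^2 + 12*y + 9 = (y + 1)*(y^3 - 5*y^2 + 3*y + 9) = (y + 1)^2*(y^2 - 6*y + 9) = (y - 3)*(y + 1)^2*(y - 3)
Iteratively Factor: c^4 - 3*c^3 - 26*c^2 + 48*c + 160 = (c - 5)*(c^3 + 2*c^2 - 16*c - 32) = (c - 5)*(c + 2)*(c^2 - 16) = (c - 5)*(c + 2)*(c + 4)*(c - 4)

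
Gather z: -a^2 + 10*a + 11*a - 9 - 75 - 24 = -a^2 + 21*a - 108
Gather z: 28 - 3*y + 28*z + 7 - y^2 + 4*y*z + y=-y^2 - 2*y + z*(4*y + 28) + 35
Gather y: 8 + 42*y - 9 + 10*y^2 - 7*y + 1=10*y^2 + 35*y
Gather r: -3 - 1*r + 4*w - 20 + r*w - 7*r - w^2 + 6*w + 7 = r*(w - 8) - w^2 + 10*w - 16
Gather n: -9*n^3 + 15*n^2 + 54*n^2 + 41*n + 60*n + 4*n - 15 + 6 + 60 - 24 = -9*n^3 + 69*n^2 + 105*n + 27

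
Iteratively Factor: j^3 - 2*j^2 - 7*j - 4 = (j + 1)*(j^2 - 3*j - 4) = (j + 1)^2*(j - 4)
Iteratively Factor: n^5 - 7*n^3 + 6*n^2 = (n)*(n^4 - 7*n^2 + 6*n) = n*(n - 2)*(n^3 + 2*n^2 - 3*n) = n*(n - 2)*(n + 3)*(n^2 - n) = n*(n - 2)*(n - 1)*(n + 3)*(n)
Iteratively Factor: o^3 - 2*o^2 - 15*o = (o - 5)*(o^2 + 3*o) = o*(o - 5)*(o + 3)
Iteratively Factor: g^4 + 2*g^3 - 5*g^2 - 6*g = (g - 2)*(g^3 + 4*g^2 + 3*g) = (g - 2)*(g + 1)*(g^2 + 3*g) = (g - 2)*(g + 1)*(g + 3)*(g)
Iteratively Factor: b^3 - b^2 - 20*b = (b)*(b^2 - b - 20) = b*(b - 5)*(b + 4)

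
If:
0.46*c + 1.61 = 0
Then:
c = -3.50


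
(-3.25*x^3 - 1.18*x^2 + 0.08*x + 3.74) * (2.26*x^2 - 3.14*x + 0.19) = -7.345*x^5 + 7.5382*x^4 + 3.2685*x^3 + 7.977*x^2 - 11.7284*x + 0.7106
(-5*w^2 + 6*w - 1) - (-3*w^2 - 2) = -2*w^2 + 6*w + 1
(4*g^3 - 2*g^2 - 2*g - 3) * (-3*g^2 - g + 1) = -12*g^5 + 2*g^4 + 12*g^3 + 9*g^2 + g - 3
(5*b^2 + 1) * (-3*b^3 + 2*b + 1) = -15*b^5 + 7*b^3 + 5*b^2 + 2*b + 1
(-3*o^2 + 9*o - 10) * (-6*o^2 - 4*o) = 18*o^4 - 42*o^3 + 24*o^2 + 40*o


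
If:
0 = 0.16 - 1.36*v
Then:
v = 0.12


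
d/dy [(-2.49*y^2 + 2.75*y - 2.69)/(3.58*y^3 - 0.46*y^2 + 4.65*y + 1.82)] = (8.9142*y^4 - 19.69*y^3 + 18.5771*y^2 - 11.5384*y + 17.5135)/(12.8164*y^6 - 3.2936*y^5 + 33.5056*y^4 + 8.7532*y^3 + 19.9481*y^2 + 16.926*y + 3.3124)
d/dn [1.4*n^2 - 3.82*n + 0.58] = 2.8*n - 3.82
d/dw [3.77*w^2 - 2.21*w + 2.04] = 7.54*w - 2.21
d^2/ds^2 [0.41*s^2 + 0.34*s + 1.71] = 0.820000000000000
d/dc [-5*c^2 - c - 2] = -10*c - 1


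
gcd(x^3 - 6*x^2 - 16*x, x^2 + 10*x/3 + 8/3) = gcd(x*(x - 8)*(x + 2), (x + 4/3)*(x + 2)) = x + 2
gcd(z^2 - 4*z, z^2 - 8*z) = z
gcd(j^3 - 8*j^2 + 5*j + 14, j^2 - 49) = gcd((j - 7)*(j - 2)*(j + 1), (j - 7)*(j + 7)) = j - 7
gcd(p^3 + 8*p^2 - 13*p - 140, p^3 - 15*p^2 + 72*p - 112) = p - 4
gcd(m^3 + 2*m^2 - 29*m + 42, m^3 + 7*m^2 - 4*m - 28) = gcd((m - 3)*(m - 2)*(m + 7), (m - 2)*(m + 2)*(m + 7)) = m^2 + 5*m - 14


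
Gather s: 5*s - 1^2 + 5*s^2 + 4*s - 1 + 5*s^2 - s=10*s^2 + 8*s - 2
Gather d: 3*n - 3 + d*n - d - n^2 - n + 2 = d*(n - 1) - n^2 + 2*n - 1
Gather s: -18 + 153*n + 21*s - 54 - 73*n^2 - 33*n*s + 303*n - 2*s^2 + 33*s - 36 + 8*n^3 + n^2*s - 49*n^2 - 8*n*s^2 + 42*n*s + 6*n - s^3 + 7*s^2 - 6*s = 8*n^3 - 122*n^2 + 462*n - s^3 + s^2*(5 - 8*n) + s*(n^2 + 9*n + 48) - 108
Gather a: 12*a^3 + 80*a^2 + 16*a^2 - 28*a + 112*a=12*a^3 + 96*a^2 + 84*a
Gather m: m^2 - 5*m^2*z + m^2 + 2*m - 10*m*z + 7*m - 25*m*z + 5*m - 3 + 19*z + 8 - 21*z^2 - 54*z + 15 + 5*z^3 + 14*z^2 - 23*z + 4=m^2*(2 - 5*z) + m*(14 - 35*z) + 5*z^3 - 7*z^2 - 58*z + 24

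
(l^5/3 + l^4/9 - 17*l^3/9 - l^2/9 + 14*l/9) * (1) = l^5/3 + l^4/9 - 17*l^3/9 - l^2/9 + 14*l/9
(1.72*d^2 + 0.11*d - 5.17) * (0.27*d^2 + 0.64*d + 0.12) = 0.4644*d^4 + 1.1305*d^3 - 1.1191*d^2 - 3.2956*d - 0.6204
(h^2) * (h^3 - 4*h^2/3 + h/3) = h^5 - 4*h^4/3 + h^3/3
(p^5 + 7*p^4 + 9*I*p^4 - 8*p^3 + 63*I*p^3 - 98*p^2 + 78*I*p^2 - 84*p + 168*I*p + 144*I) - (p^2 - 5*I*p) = p^5 + 7*p^4 + 9*I*p^4 - 8*p^3 + 63*I*p^3 - 99*p^2 + 78*I*p^2 - 84*p + 173*I*p + 144*I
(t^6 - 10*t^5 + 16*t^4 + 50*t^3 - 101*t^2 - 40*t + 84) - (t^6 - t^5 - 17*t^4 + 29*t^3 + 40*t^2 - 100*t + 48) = -9*t^5 + 33*t^4 + 21*t^3 - 141*t^2 + 60*t + 36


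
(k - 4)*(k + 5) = k^2 + k - 20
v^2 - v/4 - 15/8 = (v - 3/2)*(v + 5/4)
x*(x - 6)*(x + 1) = x^3 - 5*x^2 - 6*x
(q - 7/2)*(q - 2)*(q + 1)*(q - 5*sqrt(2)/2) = q^4 - 9*q^3/2 - 5*sqrt(2)*q^3/2 + 3*q^2/2 + 45*sqrt(2)*q^2/4 - 15*sqrt(2)*q/4 + 7*q - 35*sqrt(2)/2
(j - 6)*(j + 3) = j^2 - 3*j - 18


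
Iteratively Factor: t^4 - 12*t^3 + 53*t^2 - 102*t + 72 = (t - 2)*(t^3 - 10*t^2 + 33*t - 36) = (t - 4)*(t - 2)*(t^2 - 6*t + 9) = (t - 4)*(t - 3)*(t - 2)*(t - 3)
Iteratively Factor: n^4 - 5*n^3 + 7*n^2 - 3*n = (n)*(n^3 - 5*n^2 + 7*n - 3) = n*(n - 3)*(n^2 - 2*n + 1) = n*(n - 3)*(n - 1)*(n - 1)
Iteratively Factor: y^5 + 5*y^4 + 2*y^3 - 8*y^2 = (y + 2)*(y^4 + 3*y^3 - 4*y^2) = y*(y + 2)*(y^3 + 3*y^2 - 4*y) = y^2*(y + 2)*(y^2 + 3*y - 4) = y^2*(y + 2)*(y + 4)*(y - 1)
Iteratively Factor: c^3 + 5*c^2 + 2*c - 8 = (c - 1)*(c^2 + 6*c + 8) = (c - 1)*(c + 4)*(c + 2)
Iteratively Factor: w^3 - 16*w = (w + 4)*(w^2 - 4*w) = w*(w + 4)*(w - 4)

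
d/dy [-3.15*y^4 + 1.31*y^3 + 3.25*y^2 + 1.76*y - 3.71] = -12.6*y^3 + 3.93*y^2 + 6.5*y + 1.76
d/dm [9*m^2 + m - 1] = 18*m + 1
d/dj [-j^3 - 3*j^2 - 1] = 3*j*(-j - 2)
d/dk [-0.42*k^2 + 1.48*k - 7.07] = 1.48 - 0.84*k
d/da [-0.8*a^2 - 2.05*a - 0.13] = -1.6*a - 2.05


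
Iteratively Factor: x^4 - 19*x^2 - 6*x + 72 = (x - 2)*(x^3 + 2*x^2 - 15*x - 36) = (x - 4)*(x - 2)*(x^2 + 6*x + 9) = (x - 4)*(x - 2)*(x + 3)*(x + 3)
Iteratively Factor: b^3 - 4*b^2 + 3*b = (b - 1)*(b^2 - 3*b) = (b - 3)*(b - 1)*(b)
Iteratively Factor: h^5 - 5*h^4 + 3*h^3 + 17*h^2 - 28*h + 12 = (h + 2)*(h^4 - 7*h^3 + 17*h^2 - 17*h + 6) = (h - 1)*(h + 2)*(h^3 - 6*h^2 + 11*h - 6) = (h - 1)^2*(h + 2)*(h^2 - 5*h + 6) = (h - 3)*(h - 1)^2*(h + 2)*(h - 2)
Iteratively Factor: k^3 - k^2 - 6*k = (k)*(k^2 - k - 6) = k*(k - 3)*(k + 2)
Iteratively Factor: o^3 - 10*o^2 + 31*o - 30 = (o - 5)*(o^2 - 5*o + 6) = (o - 5)*(o - 2)*(o - 3)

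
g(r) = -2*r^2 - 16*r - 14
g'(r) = -4*r - 16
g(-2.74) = 14.82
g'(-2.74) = -5.04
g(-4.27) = 17.85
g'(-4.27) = 1.08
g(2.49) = -66.24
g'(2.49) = -25.96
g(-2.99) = 15.96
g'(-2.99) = -4.04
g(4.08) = -112.57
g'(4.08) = -32.32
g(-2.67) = 14.46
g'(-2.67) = -5.32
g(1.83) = -49.98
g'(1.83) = -23.32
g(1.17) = -35.46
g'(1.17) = -20.68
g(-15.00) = -224.00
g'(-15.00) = 44.00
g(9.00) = -320.00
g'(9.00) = -52.00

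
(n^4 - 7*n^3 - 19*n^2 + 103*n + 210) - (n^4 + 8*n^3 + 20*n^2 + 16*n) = -15*n^3 - 39*n^2 + 87*n + 210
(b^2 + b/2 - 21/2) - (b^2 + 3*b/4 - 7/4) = -b/4 - 35/4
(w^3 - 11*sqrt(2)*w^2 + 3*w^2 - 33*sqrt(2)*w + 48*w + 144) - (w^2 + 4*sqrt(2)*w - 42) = w^3 - 11*sqrt(2)*w^2 + 2*w^2 - 37*sqrt(2)*w + 48*w + 186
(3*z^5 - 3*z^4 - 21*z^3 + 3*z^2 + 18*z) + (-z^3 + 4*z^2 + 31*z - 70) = 3*z^5 - 3*z^4 - 22*z^3 + 7*z^2 + 49*z - 70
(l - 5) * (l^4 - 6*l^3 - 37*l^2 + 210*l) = l^5 - 11*l^4 - 7*l^3 + 395*l^2 - 1050*l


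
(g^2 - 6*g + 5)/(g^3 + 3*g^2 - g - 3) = (g - 5)/(g^2 + 4*g + 3)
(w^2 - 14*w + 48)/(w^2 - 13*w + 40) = (w - 6)/(w - 5)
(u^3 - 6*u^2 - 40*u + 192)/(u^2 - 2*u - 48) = u - 4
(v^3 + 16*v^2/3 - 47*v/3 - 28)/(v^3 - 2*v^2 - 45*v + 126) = (v + 4/3)/(v - 6)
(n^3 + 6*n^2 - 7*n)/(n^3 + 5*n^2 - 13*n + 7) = n/(n - 1)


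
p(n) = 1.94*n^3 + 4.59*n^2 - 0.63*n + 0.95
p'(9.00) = 553.41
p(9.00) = 1781.33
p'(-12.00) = 727.29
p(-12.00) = -2682.85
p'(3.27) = 91.62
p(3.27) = 115.80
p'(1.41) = 23.88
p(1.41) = 14.63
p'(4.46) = 156.08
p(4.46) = 261.55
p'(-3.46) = 37.28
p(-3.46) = -22.28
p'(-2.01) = 4.43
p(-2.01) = 5.01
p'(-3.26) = 31.30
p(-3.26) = -15.43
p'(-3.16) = 28.48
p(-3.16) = -12.44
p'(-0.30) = -2.86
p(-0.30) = 1.50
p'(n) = 5.82*n^2 + 9.18*n - 0.63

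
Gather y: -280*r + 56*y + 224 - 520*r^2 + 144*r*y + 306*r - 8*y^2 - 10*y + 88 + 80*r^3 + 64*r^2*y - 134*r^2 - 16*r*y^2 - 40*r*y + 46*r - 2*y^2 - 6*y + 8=80*r^3 - 654*r^2 + 72*r + y^2*(-16*r - 10) + y*(64*r^2 + 104*r + 40) + 320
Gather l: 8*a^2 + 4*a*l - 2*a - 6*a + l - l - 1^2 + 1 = 8*a^2 + 4*a*l - 8*a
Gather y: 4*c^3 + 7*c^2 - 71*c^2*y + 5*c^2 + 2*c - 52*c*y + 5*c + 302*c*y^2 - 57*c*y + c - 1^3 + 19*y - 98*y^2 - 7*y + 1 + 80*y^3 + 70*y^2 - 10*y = 4*c^3 + 12*c^2 + 8*c + 80*y^3 + y^2*(302*c - 28) + y*(-71*c^2 - 109*c + 2)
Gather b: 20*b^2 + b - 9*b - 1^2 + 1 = 20*b^2 - 8*b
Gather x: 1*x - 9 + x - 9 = 2*x - 18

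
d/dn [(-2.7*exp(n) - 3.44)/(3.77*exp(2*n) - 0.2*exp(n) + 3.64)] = (10.179*exp(2*n) + 25.9376*exp(n) - 10.516)*exp(n)/(14.2129*exp(4*n) - 1.508*exp(3*n) + 27.4856*exp(2*n) - 1.456*exp(n) + 13.2496)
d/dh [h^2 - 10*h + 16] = 2*h - 10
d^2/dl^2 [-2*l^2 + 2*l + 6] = -4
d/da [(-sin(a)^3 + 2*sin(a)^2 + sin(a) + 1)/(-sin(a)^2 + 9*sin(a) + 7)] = (sin(a)^4 - 18*sin(a)^3 - 2*sin(a)^2 + 30*sin(a) - 2)*cos(a)/(sin(a)^2 - 9*sin(a) - 7)^2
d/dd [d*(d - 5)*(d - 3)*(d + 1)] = 4*d^3 - 21*d^2 + 14*d + 15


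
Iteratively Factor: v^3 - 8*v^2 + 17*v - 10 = (v - 5)*(v^2 - 3*v + 2) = (v - 5)*(v - 2)*(v - 1)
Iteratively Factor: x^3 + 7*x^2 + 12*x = (x + 4)*(x^2 + 3*x) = (x + 3)*(x + 4)*(x)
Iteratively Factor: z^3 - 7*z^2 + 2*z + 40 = (z - 4)*(z^2 - 3*z - 10) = (z - 4)*(z + 2)*(z - 5)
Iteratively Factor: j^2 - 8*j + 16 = (j - 4)*(j - 4)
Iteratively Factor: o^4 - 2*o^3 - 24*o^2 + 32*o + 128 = (o - 4)*(o^3 + 2*o^2 - 16*o - 32) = (o - 4)^2*(o^2 + 6*o + 8) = (o - 4)^2*(o + 2)*(o + 4)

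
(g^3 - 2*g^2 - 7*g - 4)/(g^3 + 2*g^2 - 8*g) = (g^3 - 2*g^2 - 7*g - 4)/(g*(g^2 + 2*g - 8))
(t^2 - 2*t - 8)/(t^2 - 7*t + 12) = (t + 2)/(t - 3)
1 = 1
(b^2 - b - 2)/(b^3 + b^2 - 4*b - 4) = 1/(b + 2)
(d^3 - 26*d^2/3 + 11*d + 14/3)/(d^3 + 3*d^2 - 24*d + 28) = (3*d^2 - 20*d - 7)/(3*(d^2 + 5*d - 14))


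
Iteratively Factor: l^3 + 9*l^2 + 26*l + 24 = (l + 2)*(l^2 + 7*l + 12) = (l + 2)*(l + 3)*(l + 4)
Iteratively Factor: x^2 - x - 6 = (x + 2)*(x - 3)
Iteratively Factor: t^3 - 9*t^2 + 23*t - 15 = (t - 3)*(t^2 - 6*t + 5) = (t - 5)*(t - 3)*(t - 1)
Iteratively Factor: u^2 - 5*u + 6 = (u - 3)*(u - 2)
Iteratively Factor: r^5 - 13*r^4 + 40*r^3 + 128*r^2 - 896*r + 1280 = (r - 4)*(r^4 - 9*r^3 + 4*r^2 + 144*r - 320) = (r - 4)*(r + 4)*(r^3 - 13*r^2 + 56*r - 80) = (r - 4)^2*(r + 4)*(r^2 - 9*r + 20) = (r - 5)*(r - 4)^2*(r + 4)*(r - 4)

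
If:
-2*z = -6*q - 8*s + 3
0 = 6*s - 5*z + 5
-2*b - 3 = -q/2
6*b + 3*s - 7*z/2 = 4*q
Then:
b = -73/17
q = -190/17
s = 875/68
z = 559/34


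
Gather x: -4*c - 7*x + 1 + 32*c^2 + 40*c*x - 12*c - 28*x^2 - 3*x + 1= 32*c^2 - 16*c - 28*x^2 + x*(40*c - 10) + 2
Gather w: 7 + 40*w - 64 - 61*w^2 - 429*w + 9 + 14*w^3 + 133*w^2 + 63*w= 14*w^3 + 72*w^2 - 326*w - 48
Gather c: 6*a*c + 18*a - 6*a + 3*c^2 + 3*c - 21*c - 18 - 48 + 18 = 12*a + 3*c^2 + c*(6*a - 18) - 48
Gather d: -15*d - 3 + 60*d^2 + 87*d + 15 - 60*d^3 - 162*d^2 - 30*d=-60*d^3 - 102*d^2 + 42*d + 12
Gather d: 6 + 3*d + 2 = 3*d + 8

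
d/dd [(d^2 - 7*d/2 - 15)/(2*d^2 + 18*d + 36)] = (25*d^2 + 132*d + 144)/(4*(d^4 + 18*d^3 + 117*d^2 + 324*d + 324))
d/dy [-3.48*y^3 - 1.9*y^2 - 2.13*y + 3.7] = -10.44*y^2 - 3.8*y - 2.13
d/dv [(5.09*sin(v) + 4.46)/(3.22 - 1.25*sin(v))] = 21.9648*cos(v)/(1.25*sin(v) - 3.22)^2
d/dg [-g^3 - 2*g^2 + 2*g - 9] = -3*g^2 - 4*g + 2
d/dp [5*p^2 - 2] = 10*p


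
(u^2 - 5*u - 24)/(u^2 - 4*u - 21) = (u - 8)/(u - 7)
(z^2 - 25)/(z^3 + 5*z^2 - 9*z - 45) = (z - 5)/(z^2 - 9)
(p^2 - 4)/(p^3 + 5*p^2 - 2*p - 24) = (p + 2)/(p^2 + 7*p + 12)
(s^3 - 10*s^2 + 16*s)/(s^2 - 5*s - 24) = s*(s - 2)/(s + 3)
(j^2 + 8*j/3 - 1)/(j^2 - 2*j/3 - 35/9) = 3*(-3*j^2 - 8*j + 3)/(-9*j^2 + 6*j + 35)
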